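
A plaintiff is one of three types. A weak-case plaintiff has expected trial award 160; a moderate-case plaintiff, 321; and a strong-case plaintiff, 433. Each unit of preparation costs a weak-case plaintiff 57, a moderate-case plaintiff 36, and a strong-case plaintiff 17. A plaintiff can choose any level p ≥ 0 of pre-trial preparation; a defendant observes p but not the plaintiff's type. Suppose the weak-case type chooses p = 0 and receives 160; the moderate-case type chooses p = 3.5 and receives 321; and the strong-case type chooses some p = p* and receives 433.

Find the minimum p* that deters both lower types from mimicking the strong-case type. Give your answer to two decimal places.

6.61

Moderate-case type (on-path payoff 321 − 36×3.5 = 195) won't mimic when 195 ≥ 433 − 36·p*, i.e. p* ≥ 6.61.
Weak-case type (on-path payoff 160) won't mimic when 160 ≥ 433 − 57·p*, i.e. p* ≥ 4.79.
Both must hold, so p* = max(4.79, 6.61) = 6.61. The moderate-case type's constraint binds.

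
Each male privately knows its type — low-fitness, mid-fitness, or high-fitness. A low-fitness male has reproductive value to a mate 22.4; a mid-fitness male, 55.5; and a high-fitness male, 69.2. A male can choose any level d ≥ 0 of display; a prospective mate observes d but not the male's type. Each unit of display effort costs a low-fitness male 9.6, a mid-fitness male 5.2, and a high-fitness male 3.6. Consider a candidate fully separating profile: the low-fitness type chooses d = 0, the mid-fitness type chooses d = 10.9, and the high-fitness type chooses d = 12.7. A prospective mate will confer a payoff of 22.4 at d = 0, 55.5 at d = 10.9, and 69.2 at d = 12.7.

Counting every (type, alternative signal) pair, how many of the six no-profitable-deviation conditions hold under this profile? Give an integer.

4

High-fitness (own payoff 69.2 − 3.6×12.7 = 23.48): to d=0 gives 22.4 → no gain ✓; to d=10.9 gives 55.5 − 3.6×10.9 = 16.26 → no gain ✓.
Low-fitness (own payoff 22.4): to d=10.9 gives 55.5 − 9.6×10.9 = -49.14 → no gain ✓; to d=12.7 gives 69.2 − 9.6×12.7 = -52.72 → no gain ✓.
Mid-fitness (own payoff 55.5 − 5.2×10.9 = -1.18): to d=0 gives 22.4 → profitable ✗; to d=12.7 gives 69.2 − 5.2×12.7 = 3.16 → profitable ✗.
4 of the 6 constraints hold; not an equilibrium.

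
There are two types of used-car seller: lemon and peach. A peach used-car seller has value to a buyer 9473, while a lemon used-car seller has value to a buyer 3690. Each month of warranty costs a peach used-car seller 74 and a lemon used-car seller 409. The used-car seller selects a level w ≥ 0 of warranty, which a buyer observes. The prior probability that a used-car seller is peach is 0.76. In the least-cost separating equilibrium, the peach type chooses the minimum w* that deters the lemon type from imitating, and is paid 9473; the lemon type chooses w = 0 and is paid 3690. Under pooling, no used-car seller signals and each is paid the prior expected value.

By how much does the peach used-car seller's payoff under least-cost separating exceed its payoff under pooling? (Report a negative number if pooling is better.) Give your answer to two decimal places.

341.61

Least-cost separating signal: w* solves 3690 = 9473 − 409·w*, so w* = (9473 − 3690)/409 ≈ 14.1394.
Peach type's separating payoff: 9473 − 74 × w* = 9473 − 74 × (9473 − 3690)/409 = 9473 − 427942/409 ≈ 8426.6870.
Pooling payoff: 0.76 × 9473 + 0.24 × 3690 = 8085.08.
Difference: 8426.6870 − 8085.08 = 341.607, i.e. 341.61 to two decimal places.
The peach type prefers to separate.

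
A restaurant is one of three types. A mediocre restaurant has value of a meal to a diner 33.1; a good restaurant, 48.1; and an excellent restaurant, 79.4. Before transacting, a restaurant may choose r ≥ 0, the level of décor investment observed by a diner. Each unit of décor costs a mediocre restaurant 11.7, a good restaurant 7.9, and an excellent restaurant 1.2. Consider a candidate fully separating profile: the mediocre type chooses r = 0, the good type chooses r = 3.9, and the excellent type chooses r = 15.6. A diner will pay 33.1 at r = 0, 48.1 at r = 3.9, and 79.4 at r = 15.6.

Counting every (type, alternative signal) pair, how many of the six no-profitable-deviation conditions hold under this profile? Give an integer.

5

Excellent (own payoff 79.4 − 1.2×15.6 = 60.68): to r=0 gives 33.1 → no gain ✓; to r=3.9 gives 48.1 − 1.2×3.9 = 43.42 → no gain ✓.
Mediocre (own payoff 33.1): to r=3.9 gives 48.1 − 11.7×3.9 = 2.47 → no gain ✓; to r=15.6 gives 79.4 − 11.7×15.6 = -103.12 → no gain ✓.
Good (own payoff 48.1 − 7.9×3.9 = 17.29): to r=0 gives 33.1 → profitable ✗; to r=15.6 gives 79.4 − 7.9×15.6 = -43.84 → no gain ✓.
5 of the 6 constraints hold; not an equilibrium.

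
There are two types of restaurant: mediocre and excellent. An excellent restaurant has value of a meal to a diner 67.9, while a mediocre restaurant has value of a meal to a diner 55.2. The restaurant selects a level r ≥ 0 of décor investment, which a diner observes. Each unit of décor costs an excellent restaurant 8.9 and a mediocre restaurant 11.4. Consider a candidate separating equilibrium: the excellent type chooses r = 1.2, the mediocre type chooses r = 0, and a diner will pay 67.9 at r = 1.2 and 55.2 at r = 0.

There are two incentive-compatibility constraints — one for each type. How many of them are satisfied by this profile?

2

Excellent type: signal → 67.9 − 8.9 × 1.2 = 57.22; deviate to 0 → 55.2. IC holds (57.22 ≥ 55.2).
Mediocre type: stay at 0 → 55.2; mimic → 67.9 − 11.4 × 1.2 = 54.22. IC holds (55.2 ≥ 54.22).
2 of 2 constraints hold, so this is a separating equilibrium.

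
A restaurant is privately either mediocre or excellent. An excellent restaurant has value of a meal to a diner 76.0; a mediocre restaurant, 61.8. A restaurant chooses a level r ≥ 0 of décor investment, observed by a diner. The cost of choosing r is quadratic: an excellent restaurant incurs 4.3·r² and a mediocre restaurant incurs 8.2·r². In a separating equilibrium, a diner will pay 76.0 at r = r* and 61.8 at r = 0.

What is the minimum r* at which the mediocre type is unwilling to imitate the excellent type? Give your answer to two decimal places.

The mediocre type at r = 0 receives 61.8; imitating at r* yields 76.0 − 8.2·r*².
Indifference: 61.8 = 76.0 − 8.2·r*², so r*² = (76.0 − 61.8) / 8.2 ≈ 1.7317.
r* = √1.7317 ≈ 1.32.

1.32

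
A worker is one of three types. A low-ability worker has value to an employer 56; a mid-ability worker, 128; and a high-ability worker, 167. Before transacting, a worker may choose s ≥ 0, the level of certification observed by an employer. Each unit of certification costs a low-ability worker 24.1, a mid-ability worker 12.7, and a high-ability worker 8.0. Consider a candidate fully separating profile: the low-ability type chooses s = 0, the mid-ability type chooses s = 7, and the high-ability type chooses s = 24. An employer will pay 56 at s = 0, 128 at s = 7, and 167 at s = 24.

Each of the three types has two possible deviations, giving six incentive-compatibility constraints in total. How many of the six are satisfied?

3

Low-ability (own payoff 56): to s=7 gives 128 − 24.1×7 = -40.7 → no gain ✓; to s=24 gives 167 − 24.1×24 = -411.4 → no gain ✓.
High-ability (own payoff 167 − 8.0×24 = -25): to s=0 gives 56 → profitable ✗; to s=7 gives 128 − 8.0×7 = 72 → profitable ✗.
Mid-ability (own payoff 128 − 12.7×7 = 39.1): to s=0 gives 56 → profitable ✗; to s=24 gives 167 − 12.7×24 = -137.8 → no gain ✓.
3 of the 6 constraints hold; not an equilibrium.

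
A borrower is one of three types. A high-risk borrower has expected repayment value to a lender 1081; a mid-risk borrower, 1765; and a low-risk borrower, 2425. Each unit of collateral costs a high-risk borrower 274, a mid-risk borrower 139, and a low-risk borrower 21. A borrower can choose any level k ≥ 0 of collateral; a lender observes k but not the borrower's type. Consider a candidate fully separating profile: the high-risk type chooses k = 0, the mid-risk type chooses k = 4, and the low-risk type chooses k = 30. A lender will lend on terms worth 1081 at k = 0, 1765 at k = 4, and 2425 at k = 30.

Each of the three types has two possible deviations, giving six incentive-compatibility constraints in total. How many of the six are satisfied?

6

Mid-risk (own payoff 1765 − 139×4 = 1209): to k=0 gives 1081 → no gain ✓; to k=30 gives 2425 − 139×30 = -1745 → no gain ✓.
Low-risk (own payoff 2425 − 21×30 = 1795): to k=0 gives 1081 → no gain ✓; to k=4 gives 1765 − 21×4 = 1681 → no gain ✓.
High-risk (own payoff 1081): to k=4 gives 1765 − 274×4 = 669 → no gain ✓; to k=30 gives 2425 − 274×30 = -5795 → no gain ✓.
6 of the 6 constraints hold; this profile is a separating equilibrium.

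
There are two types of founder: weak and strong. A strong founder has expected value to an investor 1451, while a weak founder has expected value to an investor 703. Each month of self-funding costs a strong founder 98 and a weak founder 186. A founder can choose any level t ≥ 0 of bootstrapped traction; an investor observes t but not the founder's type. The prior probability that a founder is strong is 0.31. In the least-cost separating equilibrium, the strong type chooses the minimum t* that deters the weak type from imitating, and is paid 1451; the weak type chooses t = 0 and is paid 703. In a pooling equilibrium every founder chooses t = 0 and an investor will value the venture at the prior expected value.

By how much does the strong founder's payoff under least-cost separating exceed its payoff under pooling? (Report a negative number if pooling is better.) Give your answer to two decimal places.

122.01

Least-cost separating signal: t* solves 703 = 1451 − 186·t*, so t* = (1451 − 703)/186 ≈ 4.0215.
Strong type's separating payoff: 1451 − 98 × t* = 1451 − 98 × (1451 − 703)/186 = 1451 − 73304/186 ≈ 1056.8925.
Pooling payoff: 0.31 × 1451 + 0.69 × 703 = 934.88.
Difference: 1056.8925 − 934.88 = 122.0125, i.e. 122.01 to two decimal places.
The strong type prefers to separate.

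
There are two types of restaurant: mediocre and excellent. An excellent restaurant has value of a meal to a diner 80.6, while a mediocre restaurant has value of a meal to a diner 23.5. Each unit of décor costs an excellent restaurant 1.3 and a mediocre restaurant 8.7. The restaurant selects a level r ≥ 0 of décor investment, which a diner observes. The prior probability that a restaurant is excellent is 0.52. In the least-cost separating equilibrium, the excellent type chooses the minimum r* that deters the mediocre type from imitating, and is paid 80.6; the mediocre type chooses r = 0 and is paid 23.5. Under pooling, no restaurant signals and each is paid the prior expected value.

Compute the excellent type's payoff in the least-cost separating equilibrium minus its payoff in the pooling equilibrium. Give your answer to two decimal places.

18.88

Least-cost separating signal: r* solves 23.5 = 80.6 − 8.7·r*, so r* = (80.6 − 23.5)/8.7 ≈ 6.5632.
Excellent type's separating payoff: 80.6 − 1.3 × r* = 80.6 − 1.3 × (80.6 − 23.5)/8.7 = 80.6 − 74.23/8.7 ≈ 72.0678.
Pooling payoff: 0.52 × 80.6 + 0.48 × 23.5 = 53.192.
Difference: 72.0678 − 53.192 = 18.8758, i.e. 18.88 to two decimal places.
The excellent type prefers to separate.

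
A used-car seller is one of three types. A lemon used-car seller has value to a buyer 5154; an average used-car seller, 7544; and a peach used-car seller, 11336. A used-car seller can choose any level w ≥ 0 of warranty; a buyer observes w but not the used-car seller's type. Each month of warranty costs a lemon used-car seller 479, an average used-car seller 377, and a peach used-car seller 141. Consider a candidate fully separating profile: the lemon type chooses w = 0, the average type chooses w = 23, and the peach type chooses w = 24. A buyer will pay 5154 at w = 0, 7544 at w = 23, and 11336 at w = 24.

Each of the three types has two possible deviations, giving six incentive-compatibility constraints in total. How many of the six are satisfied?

4

Average (own payoff 7544 − 377×23 = -1127): to w=0 gives 5154 → profitable ✗; to w=24 gives 11336 − 377×24 = 2288 → profitable ✗.
Peach (own payoff 11336 − 141×24 = 7952): to w=0 gives 5154 → no gain ✓; to w=23 gives 7544 − 141×23 = 4301 → no gain ✓.
Lemon (own payoff 5154): to w=23 gives 7544 − 479×23 = -3473 → no gain ✓; to w=24 gives 11336 − 479×24 = -160 → no gain ✓.
4 of the 6 constraints hold; not an equilibrium.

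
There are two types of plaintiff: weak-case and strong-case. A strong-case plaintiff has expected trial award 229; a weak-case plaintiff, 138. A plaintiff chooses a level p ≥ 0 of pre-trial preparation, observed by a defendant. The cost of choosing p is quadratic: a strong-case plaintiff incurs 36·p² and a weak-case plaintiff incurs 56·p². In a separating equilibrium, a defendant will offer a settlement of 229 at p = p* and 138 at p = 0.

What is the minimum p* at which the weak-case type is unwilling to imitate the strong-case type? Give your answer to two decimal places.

The weak-case type at p = 0 receives 138; imitating at p* yields 229 − 56·p*².
Indifference: 138 = 229 − 56·p*², so p*² = (229 − 138) / 56 = 1.625.
p* = √1.625 ≈ 1.27.

1.27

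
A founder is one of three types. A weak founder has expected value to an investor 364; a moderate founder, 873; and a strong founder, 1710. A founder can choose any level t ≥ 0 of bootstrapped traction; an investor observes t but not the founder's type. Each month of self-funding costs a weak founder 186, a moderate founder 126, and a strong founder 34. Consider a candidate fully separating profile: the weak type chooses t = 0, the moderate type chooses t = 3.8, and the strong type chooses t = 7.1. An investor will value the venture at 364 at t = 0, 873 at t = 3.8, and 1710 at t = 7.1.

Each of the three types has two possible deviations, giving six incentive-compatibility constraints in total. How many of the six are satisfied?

Weak (own payoff 364): to t=3.8 gives 873 − 186×3.8 = 166.2 → no gain ✓; to t=7.1 gives 1710 − 186×7.1 = 389.4 → profitable ✗.
Strong (own payoff 1710 − 34×7.1 = 1468.6): to t=0 gives 364 → no gain ✓; to t=3.8 gives 873 − 34×3.8 = 743.8 → no gain ✓.
Moderate (own payoff 873 − 126×3.8 = 394.2): to t=0 gives 364 → no gain ✓; to t=7.1 gives 1710 − 126×7.1 = 815.4 → profitable ✗.
4 of the 6 constraints hold; not an equilibrium.

4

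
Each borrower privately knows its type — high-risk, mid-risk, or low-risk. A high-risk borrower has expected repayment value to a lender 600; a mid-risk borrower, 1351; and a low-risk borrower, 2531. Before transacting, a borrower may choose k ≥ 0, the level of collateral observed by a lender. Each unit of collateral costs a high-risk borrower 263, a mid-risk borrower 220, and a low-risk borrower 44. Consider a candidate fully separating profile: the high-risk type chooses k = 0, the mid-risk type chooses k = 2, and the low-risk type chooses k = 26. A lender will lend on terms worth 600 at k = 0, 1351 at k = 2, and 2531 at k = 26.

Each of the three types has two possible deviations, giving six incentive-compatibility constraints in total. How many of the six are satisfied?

5

Low-risk (own payoff 2531 − 44×26 = 1387): to k=0 gives 600 → no gain ✓; to k=2 gives 1351 − 44×2 = 1263 → no gain ✓.
High-risk (own payoff 600): to k=2 gives 1351 − 263×2 = 825 → profitable ✗; to k=26 gives 2531 − 263×26 = -4307 → no gain ✓.
Mid-risk (own payoff 1351 − 220×2 = 911): to k=0 gives 600 → no gain ✓; to k=26 gives 2531 − 220×26 = -3189 → no gain ✓.
5 of the 6 constraints hold; not an equilibrium.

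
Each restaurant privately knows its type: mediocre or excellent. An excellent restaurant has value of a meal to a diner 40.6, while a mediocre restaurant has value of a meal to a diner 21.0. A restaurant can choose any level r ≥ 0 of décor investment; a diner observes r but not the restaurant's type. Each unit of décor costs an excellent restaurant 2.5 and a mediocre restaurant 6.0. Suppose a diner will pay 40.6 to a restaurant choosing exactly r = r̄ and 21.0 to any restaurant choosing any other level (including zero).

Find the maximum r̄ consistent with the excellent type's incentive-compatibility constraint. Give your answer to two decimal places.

Choosing r̄ yields the excellent type 40.6 − 2.5·r̄; choosing zero yields 21.0.
The excellent type is indifferent at 40.6 − 2.5·r̄ = 21.0, i.e. r̄ = (40.6 − 21.0) / 2.5 = 7.84.
For any r̄ above 7.84 the excellent type would rather pool at zero, so separation collapses.

7.84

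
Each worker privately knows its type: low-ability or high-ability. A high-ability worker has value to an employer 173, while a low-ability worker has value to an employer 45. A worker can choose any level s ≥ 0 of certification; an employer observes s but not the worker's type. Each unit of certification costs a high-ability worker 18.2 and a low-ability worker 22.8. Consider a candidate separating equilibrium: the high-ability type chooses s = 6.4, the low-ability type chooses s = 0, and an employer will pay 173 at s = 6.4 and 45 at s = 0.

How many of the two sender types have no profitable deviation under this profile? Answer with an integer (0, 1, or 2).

2

High-ability type: signal → 173 − 18.2 × 6.4 = 56.52; deviate to 0 → 45. IC holds (56.52 ≥ 45).
Low-ability type: stay at 0 → 45; mimic → 173 − 22.8 × 6.4 = 27.08. IC holds (45 ≥ 27.08).
2 of 2 constraints hold, so this is a separating equilibrium.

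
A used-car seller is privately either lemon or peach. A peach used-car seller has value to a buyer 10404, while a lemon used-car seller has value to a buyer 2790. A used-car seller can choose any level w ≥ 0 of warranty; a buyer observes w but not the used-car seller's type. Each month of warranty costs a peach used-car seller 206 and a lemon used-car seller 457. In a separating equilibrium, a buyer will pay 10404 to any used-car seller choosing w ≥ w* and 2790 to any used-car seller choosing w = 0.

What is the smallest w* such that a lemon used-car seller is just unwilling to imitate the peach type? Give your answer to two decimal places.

A lemon used-car seller choosing w = 0 receives 2790.
Imitating at w* instead would pay 10404 at cost 457·w*, netting 10404 − 457·w*.
Indifference: 2790 = 10404 − 457·w*, so w* = (10404 − 2790) / 457 ≈ 16.66.
At w* the lemon type's incentive constraint just binds; the peach type strictly prefers w* since its per-unit cost is lower.

16.66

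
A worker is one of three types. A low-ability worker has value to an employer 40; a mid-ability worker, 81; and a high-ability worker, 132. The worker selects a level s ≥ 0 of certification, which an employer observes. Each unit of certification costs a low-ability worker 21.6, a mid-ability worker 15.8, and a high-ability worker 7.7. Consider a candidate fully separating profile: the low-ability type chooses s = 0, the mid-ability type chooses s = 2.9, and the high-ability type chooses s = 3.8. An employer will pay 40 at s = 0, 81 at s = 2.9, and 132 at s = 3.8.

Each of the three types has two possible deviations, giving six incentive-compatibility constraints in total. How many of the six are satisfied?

3

Low-ability (own payoff 40): to s=2.9 gives 81 − 21.6×2.9 = 18.36 → no gain ✓; to s=3.8 gives 132 − 21.6×3.8 = 49.92 → profitable ✗.
High-ability (own payoff 132 − 7.7×3.8 = 102.74): to s=0 gives 40 → no gain ✓; to s=2.9 gives 81 − 7.7×2.9 = 58.67 → no gain ✓.
Mid-ability (own payoff 81 − 15.8×2.9 = 35.18): to s=0 gives 40 → profitable ✗; to s=3.8 gives 132 − 15.8×3.8 = 71.96 → profitable ✗.
3 of the 6 constraints hold; not an equilibrium.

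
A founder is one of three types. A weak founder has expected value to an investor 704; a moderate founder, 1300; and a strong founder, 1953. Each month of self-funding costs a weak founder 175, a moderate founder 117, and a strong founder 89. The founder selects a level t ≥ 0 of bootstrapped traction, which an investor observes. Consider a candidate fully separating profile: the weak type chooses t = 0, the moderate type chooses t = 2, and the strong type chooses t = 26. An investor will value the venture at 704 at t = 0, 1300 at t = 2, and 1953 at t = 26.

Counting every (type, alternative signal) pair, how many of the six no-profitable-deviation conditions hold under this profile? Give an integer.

3

Weak (own payoff 704): to t=2 gives 1300 − 175×2 = 950 → profitable ✗; to t=26 gives 1953 − 175×26 = -2597 → no gain ✓.
Moderate (own payoff 1300 − 117×2 = 1066): to t=0 gives 704 → no gain ✓; to t=26 gives 1953 − 117×26 = -1089 → no gain ✓.
Strong (own payoff 1953 − 89×26 = -361): to t=0 gives 704 → profitable ✗; to t=2 gives 1300 − 89×2 = 1122 → profitable ✗.
3 of the 6 constraints hold; not an equilibrium.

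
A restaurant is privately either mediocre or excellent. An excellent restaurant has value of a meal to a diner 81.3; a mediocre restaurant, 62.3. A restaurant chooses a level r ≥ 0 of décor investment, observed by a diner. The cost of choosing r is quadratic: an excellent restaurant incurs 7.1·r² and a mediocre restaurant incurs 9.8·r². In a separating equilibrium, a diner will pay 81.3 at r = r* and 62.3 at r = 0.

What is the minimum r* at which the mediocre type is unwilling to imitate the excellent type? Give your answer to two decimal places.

The mediocre type at r = 0 receives 62.3; imitating at r* yields 81.3 − 9.8·r*².
Indifference: 62.3 = 81.3 − 9.8·r*², so r*² = (81.3 − 62.3) / 9.8 ≈ 1.9388.
r* = √1.9388 ≈ 1.39.

1.39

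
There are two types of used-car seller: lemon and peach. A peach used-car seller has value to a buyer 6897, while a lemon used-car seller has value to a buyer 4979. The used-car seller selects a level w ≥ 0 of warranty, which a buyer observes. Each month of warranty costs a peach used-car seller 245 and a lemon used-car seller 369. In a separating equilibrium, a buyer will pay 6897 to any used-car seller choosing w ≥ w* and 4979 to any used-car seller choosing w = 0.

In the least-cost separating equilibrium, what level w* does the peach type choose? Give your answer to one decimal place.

5.2

A lemon used-car seller choosing w = 0 receives 4979.
Imitating at w* instead would pay 6897 at cost 369·w*, netting 6897 − 369·w*.
Indifference: 4979 = 6897 − 369·w*, so w* = (6897 − 4979) / 369 ≈ 5.2.
This is the lemon type's binding incentive-compatibility constraint; any w ≥ 5.2 sustains separation on that side.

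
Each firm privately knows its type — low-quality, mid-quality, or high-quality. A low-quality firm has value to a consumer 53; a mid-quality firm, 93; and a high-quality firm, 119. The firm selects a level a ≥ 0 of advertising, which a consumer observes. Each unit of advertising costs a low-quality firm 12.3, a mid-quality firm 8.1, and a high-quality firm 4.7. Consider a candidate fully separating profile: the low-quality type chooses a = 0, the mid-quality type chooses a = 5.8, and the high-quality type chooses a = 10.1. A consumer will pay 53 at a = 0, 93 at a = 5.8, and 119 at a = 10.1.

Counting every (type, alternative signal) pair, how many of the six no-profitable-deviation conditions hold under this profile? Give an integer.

5

High-quality (own payoff 119 − 4.7×10.1 = 71.53): to a=0 gives 53 → no gain ✓; to a=5.8 gives 93 − 4.7×5.8 = 65.74 → no gain ✓.
Low-quality (own payoff 53): to a=5.8 gives 93 − 12.3×5.8 = 21.66 → no gain ✓; to a=10.1 gives 119 − 12.3×10.1 = -5.23 → no gain ✓.
Mid-quality (own payoff 93 − 8.1×5.8 = 46.02): to a=0 gives 53 → profitable ✗; to a=10.1 gives 119 − 8.1×10.1 = 37.19 → no gain ✓.
5 of the 6 constraints hold; not an equilibrium.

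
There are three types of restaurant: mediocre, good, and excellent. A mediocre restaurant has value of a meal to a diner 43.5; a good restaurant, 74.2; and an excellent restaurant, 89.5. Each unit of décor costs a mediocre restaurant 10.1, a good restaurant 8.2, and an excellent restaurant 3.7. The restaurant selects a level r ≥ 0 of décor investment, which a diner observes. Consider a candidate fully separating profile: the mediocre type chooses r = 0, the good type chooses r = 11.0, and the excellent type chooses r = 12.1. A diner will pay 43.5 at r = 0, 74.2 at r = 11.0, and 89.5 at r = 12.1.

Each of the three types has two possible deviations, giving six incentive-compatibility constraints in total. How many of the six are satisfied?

Mediocre (own payoff 43.5): to r=11.0 gives 74.2 − 10.1×11.0 = -36.9 → no gain ✓; to r=12.1 gives 89.5 − 10.1×12.1 = -32.71 → no gain ✓.
Good (own payoff 74.2 − 8.2×11.0 = -16): to r=0 gives 43.5 → profitable ✗; to r=12.1 gives 89.5 − 8.2×12.1 = -9.72 → profitable ✗.
Excellent (own payoff 89.5 − 3.7×12.1 = 44.73): to r=0 gives 43.5 → no gain ✓; to r=11.0 gives 74.2 − 3.7×11.0 = 33.5 → no gain ✓.
4 of the 6 constraints hold; not an equilibrium.

4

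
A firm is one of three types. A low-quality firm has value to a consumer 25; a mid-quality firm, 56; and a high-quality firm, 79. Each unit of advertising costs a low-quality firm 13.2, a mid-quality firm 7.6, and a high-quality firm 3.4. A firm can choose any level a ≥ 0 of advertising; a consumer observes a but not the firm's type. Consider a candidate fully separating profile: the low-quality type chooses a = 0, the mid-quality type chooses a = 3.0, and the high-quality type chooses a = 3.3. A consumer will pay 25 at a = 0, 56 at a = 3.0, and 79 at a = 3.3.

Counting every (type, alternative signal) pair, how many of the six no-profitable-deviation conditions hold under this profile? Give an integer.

Mid-quality (own payoff 56 − 7.6×3.0 = 33.2): to a=0 gives 25 → no gain ✓; to a=3.3 gives 79 − 7.6×3.3 = 53.92 → profitable ✗.
High-quality (own payoff 79 − 3.4×3.3 = 67.78): to a=0 gives 25 → no gain ✓; to a=3.0 gives 56 − 3.4×3.0 = 45.8 → no gain ✓.
Low-quality (own payoff 25): to a=3.0 gives 56 − 13.2×3.0 = 16.4 → no gain ✓; to a=3.3 gives 79 − 13.2×3.3 = 35.44 → profitable ✗.
4 of the 6 constraints hold; not an equilibrium.

4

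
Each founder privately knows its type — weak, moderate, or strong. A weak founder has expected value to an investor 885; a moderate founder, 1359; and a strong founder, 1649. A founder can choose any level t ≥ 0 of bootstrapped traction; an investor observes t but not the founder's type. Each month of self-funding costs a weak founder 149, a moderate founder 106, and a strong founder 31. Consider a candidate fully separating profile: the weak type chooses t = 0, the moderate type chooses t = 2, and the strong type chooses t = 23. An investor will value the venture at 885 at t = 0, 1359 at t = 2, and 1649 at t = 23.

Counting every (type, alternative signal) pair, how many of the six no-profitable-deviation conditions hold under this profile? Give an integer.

Moderate (own payoff 1359 − 106×2 = 1147): to t=0 gives 885 → no gain ✓; to t=23 gives 1649 − 106×23 = -789 → no gain ✓.
Strong (own payoff 1649 − 31×23 = 936): to t=0 gives 885 → no gain ✓; to t=2 gives 1359 − 31×2 = 1297 → profitable ✗.
Weak (own payoff 885): to t=2 gives 1359 − 149×2 = 1061 → profitable ✗; to t=23 gives 1649 − 149×23 = -1778 → no gain ✓.
4 of the 6 constraints hold; not an equilibrium.

4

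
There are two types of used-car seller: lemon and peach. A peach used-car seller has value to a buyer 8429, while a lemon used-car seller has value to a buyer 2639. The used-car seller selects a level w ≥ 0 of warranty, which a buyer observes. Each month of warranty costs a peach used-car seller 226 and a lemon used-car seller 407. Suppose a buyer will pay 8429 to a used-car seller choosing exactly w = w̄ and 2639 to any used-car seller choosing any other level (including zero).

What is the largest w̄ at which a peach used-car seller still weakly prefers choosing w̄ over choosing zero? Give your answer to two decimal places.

25.62

Choosing w̄ yields the peach type 8429 − 226·w̄; choosing zero yields 2639.
The peach type is indifferent at 8429 − 226·w̄ = 2639, i.e. w̄ = (8429 − 2639) / 226 ≈ 25.62.
For any w̄ above 25.62 the peach type would rather pool at zero, so separation collapses.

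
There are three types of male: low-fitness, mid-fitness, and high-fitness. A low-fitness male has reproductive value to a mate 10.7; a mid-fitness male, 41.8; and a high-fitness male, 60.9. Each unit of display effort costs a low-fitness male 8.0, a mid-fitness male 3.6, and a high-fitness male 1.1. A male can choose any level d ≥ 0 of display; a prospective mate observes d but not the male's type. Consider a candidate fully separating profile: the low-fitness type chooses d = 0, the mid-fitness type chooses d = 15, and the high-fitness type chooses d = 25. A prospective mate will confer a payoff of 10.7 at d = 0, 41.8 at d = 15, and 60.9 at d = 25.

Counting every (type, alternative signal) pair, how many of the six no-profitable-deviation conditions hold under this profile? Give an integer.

Mid-fitness (own payoff 41.8 − 3.6×15 = -12.2): to d=0 gives 10.7 → profitable ✗; to d=25 gives 60.9 − 3.6×25 = -29.1 → no gain ✓.
Low-fitness (own payoff 10.7): to d=15 gives 41.8 − 8.0×15 = -78.2 → no gain ✓; to d=25 gives 60.9 − 8.0×25 = -139.1 → no gain ✓.
High-fitness (own payoff 60.9 − 1.1×25 = 33.4): to d=0 gives 10.7 → no gain ✓; to d=15 gives 41.8 − 1.1×15 = 25.3 → no gain ✓.
5 of the 6 constraints hold; not an equilibrium.

5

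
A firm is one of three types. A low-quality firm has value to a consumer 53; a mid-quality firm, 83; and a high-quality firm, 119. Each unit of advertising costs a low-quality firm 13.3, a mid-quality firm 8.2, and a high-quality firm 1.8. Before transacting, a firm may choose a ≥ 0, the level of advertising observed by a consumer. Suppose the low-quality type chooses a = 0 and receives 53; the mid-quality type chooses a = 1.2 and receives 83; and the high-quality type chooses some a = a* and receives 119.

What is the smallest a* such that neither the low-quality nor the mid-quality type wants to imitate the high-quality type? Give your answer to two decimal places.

Low-quality type (on-path payoff 53) won't mimic when 53 ≥ 119 − 13.3·a*, i.e. a* ≥ 4.96.
Mid-quality type (on-path payoff 83 − 8.2×1.2 = 73.16) won't mimic when 73.16 ≥ 119 − 8.2·a*, i.e. a* ≥ 5.59.
Both must hold, so a* = max(4.96, 5.59) = 5.59. The mid-quality type's constraint binds.

5.59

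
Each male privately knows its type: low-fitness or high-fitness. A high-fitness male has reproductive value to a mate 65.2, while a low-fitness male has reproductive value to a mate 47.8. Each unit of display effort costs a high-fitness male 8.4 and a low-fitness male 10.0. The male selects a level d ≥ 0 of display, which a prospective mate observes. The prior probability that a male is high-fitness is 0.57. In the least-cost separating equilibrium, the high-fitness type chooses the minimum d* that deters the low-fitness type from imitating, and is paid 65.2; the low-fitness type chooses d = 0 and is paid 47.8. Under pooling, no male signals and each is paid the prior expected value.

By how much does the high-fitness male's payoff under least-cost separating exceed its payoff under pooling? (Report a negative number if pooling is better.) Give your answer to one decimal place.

Least-cost separating signal: d* solves 47.8 = 65.2 − 10.0·d*, so d* = (65.2 − 47.8)/10.0 = 1.74.
High-fitness type's separating payoff: 65.2 − 8.4 × d* = 65.2 − 8.4 × (65.2 − 47.8)/10.0 = 65.2 − 146.16/10.0 = 50.584.
Pooling payoff: 0.57 × 65.2 + 0.43 × 47.8 = 57.718.
Difference: 50.584 − 57.718 = -7.134, i.e. -7.1 to one decimal place.
The high-fitness type would prefer the pooling outcome.

-7.1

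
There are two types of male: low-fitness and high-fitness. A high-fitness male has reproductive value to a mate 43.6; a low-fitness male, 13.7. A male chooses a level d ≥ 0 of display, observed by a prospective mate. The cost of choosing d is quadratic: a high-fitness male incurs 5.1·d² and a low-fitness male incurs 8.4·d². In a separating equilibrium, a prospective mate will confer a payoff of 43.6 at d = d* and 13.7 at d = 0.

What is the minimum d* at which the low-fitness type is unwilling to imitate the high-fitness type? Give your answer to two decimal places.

1.89

The low-fitness type at d = 0 receives 13.7; imitating at d* yields 43.6 − 8.4·d*².
Indifference: 13.7 = 43.6 − 8.4·d*², so d*² = (43.6 − 13.7) / 8.4 ≈ 3.5595.
d* = √3.5595 ≈ 1.89.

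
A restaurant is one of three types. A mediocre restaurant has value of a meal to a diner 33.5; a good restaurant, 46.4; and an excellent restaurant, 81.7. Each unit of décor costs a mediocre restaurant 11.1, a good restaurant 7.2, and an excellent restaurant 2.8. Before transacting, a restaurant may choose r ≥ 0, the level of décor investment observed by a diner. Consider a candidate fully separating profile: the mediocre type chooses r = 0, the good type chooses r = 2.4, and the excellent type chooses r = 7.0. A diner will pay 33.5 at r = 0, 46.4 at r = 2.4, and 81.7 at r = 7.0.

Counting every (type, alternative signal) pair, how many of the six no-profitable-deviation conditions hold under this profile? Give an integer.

4

Good (own payoff 46.4 − 7.2×2.4 = 29.12): to r=0 gives 33.5 → profitable ✗; to r=7.0 gives 81.7 − 7.2×7.0 = 31.3 → profitable ✗.
Mediocre (own payoff 33.5): to r=2.4 gives 46.4 − 11.1×2.4 = 19.76 → no gain ✓; to r=7.0 gives 81.7 − 11.1×7.0 = 4 → no gain ✓.
Excellent (own payoff 81.7 − 2.8×7.0 = 62.1): to r=0 gives 33.5 → no gain ✓; to r=2.4 gives 46.4 − 2.8×2.4 = 39.68 → no gain ✓.
4 of the 6 constraints hold; not an equilibrium.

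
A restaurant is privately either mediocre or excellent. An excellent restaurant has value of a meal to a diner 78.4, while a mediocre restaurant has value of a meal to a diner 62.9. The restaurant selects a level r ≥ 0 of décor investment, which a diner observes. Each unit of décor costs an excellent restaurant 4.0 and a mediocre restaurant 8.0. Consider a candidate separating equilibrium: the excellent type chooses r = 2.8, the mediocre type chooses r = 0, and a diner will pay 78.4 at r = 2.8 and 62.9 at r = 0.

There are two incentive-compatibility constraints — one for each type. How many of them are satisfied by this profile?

Mediocre type: stay at 0 → 62.9; mimic → 78.4 − 8.0 × 2.8 = 56. IC holds (62.9 ≥ 56).
Excellent type: signal → 78.4 − 4.0 × 2.8 = 67.2; deviate to 0 → 62.9. IC holds (67.2 ≥ 62.9).
2 of 2 constraints hold, so this is a separating equilibrium.

2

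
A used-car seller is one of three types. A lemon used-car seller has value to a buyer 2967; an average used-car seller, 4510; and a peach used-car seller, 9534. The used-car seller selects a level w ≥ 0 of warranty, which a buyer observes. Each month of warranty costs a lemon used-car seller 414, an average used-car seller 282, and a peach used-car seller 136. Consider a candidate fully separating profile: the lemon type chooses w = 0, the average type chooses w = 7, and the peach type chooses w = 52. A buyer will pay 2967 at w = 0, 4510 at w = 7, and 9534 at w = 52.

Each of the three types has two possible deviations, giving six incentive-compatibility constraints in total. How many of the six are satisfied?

3

Average (own payoff 4510 − 282×7 = 2536): to w=0 gives 2967 → profitable ✗; to w=52 gives 9534 − 282×52 = -5130 → no gain ✓.
Peach (own payoff 9534 − 136×52 = 2462): to w=0 gives 2967 → profitable ✗; to w=7 gives 4510 − 136×7 = 3558 → profitable ✗.
Lemon (own payoff 2967): to w=7 gives 4510 − 414×7 = 1612 → no gain ✓; to w=52 gives 9534 − 414×52 = -11994 → no gain ✓.
3 of the 6 constraints hold; not an equilibrium.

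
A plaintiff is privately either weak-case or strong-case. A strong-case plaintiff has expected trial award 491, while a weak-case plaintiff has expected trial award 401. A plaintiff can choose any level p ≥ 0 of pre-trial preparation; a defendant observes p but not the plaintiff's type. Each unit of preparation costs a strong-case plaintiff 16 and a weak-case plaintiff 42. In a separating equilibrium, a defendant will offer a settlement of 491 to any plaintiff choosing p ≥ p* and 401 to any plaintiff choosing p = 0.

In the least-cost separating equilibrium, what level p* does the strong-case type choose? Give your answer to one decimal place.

A weak-case plaintiff choosing p = 0 receives 401.
Imitating at p* instead would pay 491 at cost 42·p*, netting 491 − 42·p*.
Indifference: 401 = 491 − 42·p*, so p* = (491 − 401) / 42 ≈ 2.1.
This is the weak-case type's binding incentive-compatibility constraint; any p ≥ 2.1 sustains separation on that side.

2.1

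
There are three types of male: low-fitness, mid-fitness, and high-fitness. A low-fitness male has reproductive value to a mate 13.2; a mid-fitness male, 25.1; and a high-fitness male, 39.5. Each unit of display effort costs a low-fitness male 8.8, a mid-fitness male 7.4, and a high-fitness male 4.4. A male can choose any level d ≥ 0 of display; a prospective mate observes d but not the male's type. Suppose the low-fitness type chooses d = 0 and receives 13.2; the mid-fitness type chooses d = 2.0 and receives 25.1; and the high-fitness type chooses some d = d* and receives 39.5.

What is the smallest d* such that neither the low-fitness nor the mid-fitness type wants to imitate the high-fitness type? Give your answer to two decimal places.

Low-fitness type (on-path payoff 13.2) won't mimic when 13.2 ≥ 39.5 − 8.8·d*, i.e. d* ≥ 2.99.
Mid-fitness type (on-path payoff 25.1 − 7.4×2.0 = 10.3) won't mimic when 10.3 ≥ 39.5 − 7.4·d*, i.e. d* ≥ 3.95.
Both must hold, so d* = max(2.99, 3.95) = 3.95. The mid-fitness type's constraint binds.

3.95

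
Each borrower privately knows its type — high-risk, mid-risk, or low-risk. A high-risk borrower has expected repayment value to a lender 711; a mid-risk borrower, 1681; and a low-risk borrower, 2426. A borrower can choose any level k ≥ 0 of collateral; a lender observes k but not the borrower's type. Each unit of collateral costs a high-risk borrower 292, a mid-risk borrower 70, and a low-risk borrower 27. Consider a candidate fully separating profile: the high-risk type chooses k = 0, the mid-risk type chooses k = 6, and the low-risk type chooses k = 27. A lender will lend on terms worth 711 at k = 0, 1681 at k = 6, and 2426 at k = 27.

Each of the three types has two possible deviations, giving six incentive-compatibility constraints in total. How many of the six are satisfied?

Mid-risk (own payoff 1681 − 70×6 = 1261): to k=0 gives 711 → no gain ✓; to k=27 gives 2426 − 70×27 = 536 → no gain ✓.
High-risk (own payoff 711): to k=6 gives 1681 − 292×6 = -71 → no gain ✓; to k=27 gives 2426 − 292×27 = -5458 → no gain ✓.
Low-risk (own payoff 2426 − 27×27 = 1697): to k=0 gives 711 → no gain ✓; to k=6 gives 1681 − 27×6 = 1519 → no gain ✓.
6 of the 6 constraints hold; this profile is a separating equilibrium.

6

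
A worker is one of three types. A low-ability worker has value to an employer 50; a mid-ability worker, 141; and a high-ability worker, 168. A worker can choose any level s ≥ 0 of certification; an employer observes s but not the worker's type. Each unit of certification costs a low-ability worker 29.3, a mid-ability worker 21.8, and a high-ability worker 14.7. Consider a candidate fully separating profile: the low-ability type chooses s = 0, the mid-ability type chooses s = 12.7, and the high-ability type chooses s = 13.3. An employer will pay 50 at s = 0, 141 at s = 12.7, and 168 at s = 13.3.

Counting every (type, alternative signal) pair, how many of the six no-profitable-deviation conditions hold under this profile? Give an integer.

3

Low-ability (own payoff 50): to s=12.7 gives 141 − 29.3×12.7 = -231.11 → no gain ✓; to s=13.3 gives 168 − 29.3×13.3 = -221.69 → no gain ✓.
High-ability (own payoff 168 − 14.7×13.3 = -27.51): to s=0 gives 50 → profitable ✗; to s=12.7 gives 141 − 14.7×12.7 = -45.69 → no gain ✓.
Mid-ability (own payoff 141 − 21.8×12.7 = -135.86): to s=0 gives 50 → profitable ✗; to s=13.3 gives 168 − 21.8×13.3 = -121.94 → profitable ✗.
3 of the 6 constraints hold; not an equilibrium.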